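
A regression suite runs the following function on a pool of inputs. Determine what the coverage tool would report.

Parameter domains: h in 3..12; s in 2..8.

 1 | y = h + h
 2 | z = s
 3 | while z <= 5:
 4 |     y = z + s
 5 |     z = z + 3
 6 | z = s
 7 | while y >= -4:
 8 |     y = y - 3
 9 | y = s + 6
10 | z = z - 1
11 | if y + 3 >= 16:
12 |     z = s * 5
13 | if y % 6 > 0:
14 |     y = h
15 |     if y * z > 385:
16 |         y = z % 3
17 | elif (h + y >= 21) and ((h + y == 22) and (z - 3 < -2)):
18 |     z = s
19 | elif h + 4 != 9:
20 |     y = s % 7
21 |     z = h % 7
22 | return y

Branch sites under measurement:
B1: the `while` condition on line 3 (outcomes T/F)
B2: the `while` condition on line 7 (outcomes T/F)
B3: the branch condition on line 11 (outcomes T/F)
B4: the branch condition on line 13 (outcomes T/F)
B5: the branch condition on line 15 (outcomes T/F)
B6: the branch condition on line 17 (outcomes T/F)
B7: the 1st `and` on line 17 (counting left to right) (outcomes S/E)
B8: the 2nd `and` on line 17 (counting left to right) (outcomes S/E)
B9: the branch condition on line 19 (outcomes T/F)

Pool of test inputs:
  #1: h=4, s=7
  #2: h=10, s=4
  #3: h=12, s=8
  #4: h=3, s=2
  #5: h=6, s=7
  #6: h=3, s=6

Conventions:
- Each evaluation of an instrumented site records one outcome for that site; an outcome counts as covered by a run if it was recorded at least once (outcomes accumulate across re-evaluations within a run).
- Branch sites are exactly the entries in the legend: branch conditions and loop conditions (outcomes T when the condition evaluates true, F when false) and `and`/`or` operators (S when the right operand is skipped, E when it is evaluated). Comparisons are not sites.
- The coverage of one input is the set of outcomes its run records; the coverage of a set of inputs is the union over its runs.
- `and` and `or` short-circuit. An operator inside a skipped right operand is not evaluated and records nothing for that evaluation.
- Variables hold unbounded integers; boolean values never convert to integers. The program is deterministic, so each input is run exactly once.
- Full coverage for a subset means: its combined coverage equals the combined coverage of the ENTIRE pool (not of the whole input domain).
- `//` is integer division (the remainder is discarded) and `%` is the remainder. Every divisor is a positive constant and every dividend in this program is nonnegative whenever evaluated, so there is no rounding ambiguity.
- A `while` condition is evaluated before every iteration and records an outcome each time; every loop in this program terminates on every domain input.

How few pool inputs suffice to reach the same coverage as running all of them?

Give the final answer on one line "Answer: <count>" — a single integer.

test 1 (h=4, s=7) fires B1->F, B2->T, B2->T, B2->T, B2->T, B2->T, B2->F, B3->T, B4->T, B5->F; hits B1=F, B2=T, B2=F, B3=T, B4=T, B5=F
test 2 (h=10, s=4) fires B1->T, B1->F, B2->T, B2->T, B2->T, B2->T, B2->T, B2->F, B3->F, B4->T, B5->F; hits B1=T, B1=F, B2=T, B2=F, B3=F, B4=T, B5=F
test 3 (h=12, s=8) fires B1->F, B2->T, B2->T, B2->T, B2->T, B2->T, B2->T, B2->T, B2->T, B2->T, B2->T, B2->F, B3->T, B4->T, ...; hits B1=F, B2=T, B2=F, B3=T, B4=T, B5=T
test 4 (h=3, s=2) fires B1->T, B1->T, B1->F, B2->T, B2->T, B2->T, B2->T, B2->F, B3->F, B4->T, B5->F; hits B1=T, B1=F, B2=T, B2=F, B3=F, B4=T, B5=F
test 5 (h=6, s=7) fires B1->F, B2->T, B2->T, B2->T, B2->T, B2->T, B2->T, B2->F, B3->T, B4->T, B5->F; hits B1=F, B2=T, B2=F, B3=T, B4=T, B5=F
test 6 (h=3, s=6) fires B1->F, B2->T, B2->T, B2->T, B2->T, B2->F, B3->F, B4->F, B7->S, B6->F, B9->T; hits B1=F, B2=T, B2=F, B3=F, B4=F, B6=F, B7=S, B9=T
pool-wide coverage (13 outcomes): B1=T, B1=F, B2=T, B2=F, B3=T, B3=F, B4=T, B4=F, B5=T, B5=F, B6=F, B7=S, B9=T
size 1 is not enough: best union over all size-1 subsets is 8/13
size 2 is not enough: best union over all size-2 subsets is 11/13
inputs {2, 3, 6} (size 3) cover everything; no size-3 subset with a lexicographically smaller index list covers all 13

Answer: 3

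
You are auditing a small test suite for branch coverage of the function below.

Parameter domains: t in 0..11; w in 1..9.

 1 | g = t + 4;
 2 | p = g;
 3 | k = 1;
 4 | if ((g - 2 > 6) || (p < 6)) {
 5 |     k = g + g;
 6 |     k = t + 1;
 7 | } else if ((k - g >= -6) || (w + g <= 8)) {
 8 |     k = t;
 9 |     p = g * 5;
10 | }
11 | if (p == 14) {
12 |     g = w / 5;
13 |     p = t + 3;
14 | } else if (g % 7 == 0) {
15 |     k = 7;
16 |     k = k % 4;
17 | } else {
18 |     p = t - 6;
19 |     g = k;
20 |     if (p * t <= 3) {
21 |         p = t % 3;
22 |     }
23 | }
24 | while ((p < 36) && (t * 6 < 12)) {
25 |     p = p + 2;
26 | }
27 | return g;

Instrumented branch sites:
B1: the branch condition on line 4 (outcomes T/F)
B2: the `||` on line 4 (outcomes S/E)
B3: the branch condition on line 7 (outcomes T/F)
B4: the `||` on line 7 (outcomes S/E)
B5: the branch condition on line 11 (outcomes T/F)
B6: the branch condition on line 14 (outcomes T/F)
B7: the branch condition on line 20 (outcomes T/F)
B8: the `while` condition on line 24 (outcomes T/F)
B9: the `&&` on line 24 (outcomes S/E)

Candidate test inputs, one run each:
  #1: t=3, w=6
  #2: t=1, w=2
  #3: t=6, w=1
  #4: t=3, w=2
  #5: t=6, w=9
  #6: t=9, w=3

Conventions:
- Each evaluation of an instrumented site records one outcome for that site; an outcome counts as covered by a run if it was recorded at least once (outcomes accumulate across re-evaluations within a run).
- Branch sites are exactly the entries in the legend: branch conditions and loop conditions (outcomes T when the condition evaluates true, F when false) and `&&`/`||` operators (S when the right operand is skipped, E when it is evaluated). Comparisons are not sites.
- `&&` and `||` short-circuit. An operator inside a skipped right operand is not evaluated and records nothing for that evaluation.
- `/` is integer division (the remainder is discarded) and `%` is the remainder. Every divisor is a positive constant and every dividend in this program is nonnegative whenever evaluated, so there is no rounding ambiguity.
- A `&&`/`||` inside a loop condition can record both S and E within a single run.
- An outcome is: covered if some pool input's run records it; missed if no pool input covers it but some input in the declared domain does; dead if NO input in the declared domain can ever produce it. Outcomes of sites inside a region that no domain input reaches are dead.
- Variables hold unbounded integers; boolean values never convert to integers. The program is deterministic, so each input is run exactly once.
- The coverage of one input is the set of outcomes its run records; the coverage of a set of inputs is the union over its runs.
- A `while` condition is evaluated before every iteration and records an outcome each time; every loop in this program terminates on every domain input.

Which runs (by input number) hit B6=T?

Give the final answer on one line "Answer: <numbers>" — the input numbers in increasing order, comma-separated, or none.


input #1 (t=3, w=6): hits B6=T
input #2 (t=1, w=2): never hits B6=T
input #3 (t=6, w=1): never hits B6=T
input #4 (t=3, w=2): hits B6=T
input #5 (t=6, w=9): never hits B6=T
input #6 (t=9, w=3): never hits B6=T
Answer: 1, 4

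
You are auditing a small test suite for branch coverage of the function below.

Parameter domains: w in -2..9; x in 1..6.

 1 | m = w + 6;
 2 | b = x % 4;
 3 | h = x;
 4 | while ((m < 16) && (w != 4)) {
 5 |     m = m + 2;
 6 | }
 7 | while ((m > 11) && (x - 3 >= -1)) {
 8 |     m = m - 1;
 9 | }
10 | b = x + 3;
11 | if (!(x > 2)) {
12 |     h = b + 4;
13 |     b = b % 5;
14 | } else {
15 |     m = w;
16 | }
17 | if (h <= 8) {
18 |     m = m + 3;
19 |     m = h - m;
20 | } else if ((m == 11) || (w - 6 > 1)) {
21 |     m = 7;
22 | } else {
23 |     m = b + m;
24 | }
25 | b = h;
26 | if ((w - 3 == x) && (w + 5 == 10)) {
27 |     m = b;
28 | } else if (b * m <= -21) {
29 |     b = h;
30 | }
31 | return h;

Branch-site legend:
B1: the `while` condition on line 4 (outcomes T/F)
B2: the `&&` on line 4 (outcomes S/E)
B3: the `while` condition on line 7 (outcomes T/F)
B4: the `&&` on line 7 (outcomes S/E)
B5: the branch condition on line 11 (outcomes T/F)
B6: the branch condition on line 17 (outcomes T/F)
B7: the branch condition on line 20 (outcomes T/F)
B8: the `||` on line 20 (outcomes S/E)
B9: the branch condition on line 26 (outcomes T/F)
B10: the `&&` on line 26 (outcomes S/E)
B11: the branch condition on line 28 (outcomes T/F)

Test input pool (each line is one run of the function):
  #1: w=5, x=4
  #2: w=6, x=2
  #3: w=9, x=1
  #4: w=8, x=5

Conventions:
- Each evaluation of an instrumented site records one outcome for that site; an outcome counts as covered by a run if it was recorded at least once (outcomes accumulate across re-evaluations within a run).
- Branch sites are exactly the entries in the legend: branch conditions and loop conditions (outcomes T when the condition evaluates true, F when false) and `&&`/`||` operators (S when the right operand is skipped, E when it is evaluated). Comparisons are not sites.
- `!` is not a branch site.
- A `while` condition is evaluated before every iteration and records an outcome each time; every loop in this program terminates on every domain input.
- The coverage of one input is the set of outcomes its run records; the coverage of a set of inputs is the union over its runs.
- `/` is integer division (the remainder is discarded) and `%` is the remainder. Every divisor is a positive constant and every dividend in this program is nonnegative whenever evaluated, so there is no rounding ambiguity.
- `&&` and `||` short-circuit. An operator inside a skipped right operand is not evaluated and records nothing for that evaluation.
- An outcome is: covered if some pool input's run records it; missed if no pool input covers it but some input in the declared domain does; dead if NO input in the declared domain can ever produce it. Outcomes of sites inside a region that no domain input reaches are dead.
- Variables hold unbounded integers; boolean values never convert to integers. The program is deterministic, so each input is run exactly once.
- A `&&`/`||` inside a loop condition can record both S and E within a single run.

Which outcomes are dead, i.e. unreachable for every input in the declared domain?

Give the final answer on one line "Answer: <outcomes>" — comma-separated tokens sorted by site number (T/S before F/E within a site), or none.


sweeping the full domain (72 inputs) for each outcome:
  reachable outcomes have witnesses, e.g. B1=T (e.g. w=-2, x=1), B1=F (e.g. w=-2, x=1), B2=S (e.g. w=-2, x=1), B2=E (e.g. w=-2, x=1)
Answer: none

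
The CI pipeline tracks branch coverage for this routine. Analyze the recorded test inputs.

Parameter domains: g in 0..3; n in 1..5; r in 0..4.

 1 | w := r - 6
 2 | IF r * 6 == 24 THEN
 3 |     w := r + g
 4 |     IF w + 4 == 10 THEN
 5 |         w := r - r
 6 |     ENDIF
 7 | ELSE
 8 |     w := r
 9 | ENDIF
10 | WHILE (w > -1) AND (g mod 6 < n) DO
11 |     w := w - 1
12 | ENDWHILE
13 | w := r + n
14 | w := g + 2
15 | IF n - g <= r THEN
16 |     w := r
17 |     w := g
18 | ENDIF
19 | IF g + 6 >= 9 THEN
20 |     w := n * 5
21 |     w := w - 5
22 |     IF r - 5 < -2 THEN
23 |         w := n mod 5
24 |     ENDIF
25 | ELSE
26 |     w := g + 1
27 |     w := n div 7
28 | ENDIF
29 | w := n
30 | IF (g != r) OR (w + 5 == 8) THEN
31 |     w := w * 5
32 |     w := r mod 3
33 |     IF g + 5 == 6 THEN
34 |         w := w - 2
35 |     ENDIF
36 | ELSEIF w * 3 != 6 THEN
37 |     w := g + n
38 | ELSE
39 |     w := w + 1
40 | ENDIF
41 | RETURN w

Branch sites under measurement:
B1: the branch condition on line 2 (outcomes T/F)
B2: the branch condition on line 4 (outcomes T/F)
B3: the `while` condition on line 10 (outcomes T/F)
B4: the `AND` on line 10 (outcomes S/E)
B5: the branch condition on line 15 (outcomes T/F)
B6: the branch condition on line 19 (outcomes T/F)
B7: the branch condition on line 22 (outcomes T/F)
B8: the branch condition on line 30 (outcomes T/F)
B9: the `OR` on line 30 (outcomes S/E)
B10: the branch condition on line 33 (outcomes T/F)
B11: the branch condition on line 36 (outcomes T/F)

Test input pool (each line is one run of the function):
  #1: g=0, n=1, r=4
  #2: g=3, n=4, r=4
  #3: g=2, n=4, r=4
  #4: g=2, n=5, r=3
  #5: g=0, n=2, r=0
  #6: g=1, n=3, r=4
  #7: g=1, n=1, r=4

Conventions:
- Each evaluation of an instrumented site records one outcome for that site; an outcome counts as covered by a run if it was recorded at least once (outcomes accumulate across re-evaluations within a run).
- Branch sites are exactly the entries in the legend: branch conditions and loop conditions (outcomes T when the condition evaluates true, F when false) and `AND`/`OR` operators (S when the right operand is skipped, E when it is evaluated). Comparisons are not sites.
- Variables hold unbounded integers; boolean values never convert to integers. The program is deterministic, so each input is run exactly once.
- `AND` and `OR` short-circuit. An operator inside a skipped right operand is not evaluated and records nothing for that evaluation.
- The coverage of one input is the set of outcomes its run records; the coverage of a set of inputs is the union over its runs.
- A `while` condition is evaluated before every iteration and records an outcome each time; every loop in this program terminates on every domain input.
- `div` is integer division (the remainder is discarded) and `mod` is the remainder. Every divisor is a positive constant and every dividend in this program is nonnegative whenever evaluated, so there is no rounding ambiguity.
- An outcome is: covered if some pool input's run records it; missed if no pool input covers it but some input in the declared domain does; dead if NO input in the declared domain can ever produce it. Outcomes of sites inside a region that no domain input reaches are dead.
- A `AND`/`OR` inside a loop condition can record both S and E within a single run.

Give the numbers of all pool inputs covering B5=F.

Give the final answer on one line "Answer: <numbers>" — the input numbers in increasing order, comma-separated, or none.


input #1 (g=0, n=1, r=4): does not record B5=F
input #2 (g=3, n=4, r=4): does not record B5=F
input #3 (g=2, n=4, r=4): does not record B5=F
input #4 (g=2, n=5, r=3): does not record B5=F
input #5 (g=0, n=2, r=0): records B5=F
input #6 (g=1, n=3, r=4): does not record B5=F
input #7 (g=1, n=1, r=4): does not record B5=F
Answer: 5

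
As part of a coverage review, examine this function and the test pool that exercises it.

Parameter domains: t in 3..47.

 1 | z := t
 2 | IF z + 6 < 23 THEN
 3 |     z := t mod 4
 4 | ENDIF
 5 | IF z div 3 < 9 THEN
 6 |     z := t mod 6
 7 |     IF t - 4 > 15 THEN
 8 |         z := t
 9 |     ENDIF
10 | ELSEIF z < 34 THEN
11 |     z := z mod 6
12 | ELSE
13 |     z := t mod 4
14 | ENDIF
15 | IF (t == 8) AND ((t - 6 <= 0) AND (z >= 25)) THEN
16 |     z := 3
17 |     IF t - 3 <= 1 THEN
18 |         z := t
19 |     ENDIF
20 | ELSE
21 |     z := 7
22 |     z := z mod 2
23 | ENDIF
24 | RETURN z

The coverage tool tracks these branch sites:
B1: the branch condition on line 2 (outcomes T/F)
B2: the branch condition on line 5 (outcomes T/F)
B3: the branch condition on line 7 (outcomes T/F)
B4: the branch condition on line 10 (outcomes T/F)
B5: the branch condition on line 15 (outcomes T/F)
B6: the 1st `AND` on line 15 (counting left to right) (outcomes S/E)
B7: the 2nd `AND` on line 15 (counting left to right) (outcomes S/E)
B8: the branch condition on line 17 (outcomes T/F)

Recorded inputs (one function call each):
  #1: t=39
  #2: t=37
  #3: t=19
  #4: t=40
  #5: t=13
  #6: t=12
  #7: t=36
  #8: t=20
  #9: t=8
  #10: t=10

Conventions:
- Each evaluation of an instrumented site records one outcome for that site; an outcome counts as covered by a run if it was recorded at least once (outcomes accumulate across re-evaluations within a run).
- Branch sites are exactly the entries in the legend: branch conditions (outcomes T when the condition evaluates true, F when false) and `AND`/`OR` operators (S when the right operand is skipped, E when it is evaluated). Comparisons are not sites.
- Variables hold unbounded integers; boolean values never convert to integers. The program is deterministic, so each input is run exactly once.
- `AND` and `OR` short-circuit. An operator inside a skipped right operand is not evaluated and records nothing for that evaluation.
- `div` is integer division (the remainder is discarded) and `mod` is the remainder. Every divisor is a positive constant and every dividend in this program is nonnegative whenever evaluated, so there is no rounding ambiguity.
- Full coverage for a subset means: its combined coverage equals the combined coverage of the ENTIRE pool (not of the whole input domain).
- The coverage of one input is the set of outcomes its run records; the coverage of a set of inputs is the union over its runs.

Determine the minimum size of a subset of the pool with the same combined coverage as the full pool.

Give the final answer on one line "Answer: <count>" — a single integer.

input #1, t=39: events B1->F, B2->F, B4->F, B6->S, B5->F; outcomes B1=F, B2=F, B4=F, B5=F, B6=S
input #2, t=37: events B1->F, B2->F, B4->F, B6->S, B5->F; outcomes B1=F, B2=F, B4=F, B5=F, B6=S
input #3, t=19: events B1->F, B2->T, B3->F, B6->S, B5->F; outcomes B1=F, B2=T, B3=F, B5=F, B6=S
input #4, t=40: events B1->F, B2->F, B4->F, B6->S, B5->F; outcomes B1=F, B2=F, B4=F, B5=F, B6=S
input #5, t=13: events B1->T, B2->T, B3->F, B6->S, B5->F; outcomes B1=T, B2=T, B3=F, B5=F, B6=S
input #6, t=12: events B1->T, B2->T, B3->F, B6->S, B5->F; outcomes B1=T, B2=T, B3=F, B5=F, B6=S
input #7, t=36: events B1->F, B2->F, B4->F, B6->S, B5->F; outcomes B1=F, B2=F, B4=F, B5=F, B6=S
input #8, t=20: events B1->F, B2->T, B3->T, B6->S, B5->F; outcomes B1=F, B2=T, B3=T, B5=F, B6=S
input #9, t=8: events B1->T, B2->T, B3->F, B6->E, B7->S, B5->F; outcomes B1=T, B2=T, B3=F, B5=F, B6=E, B7=S
input #10, t=10: events B1->T, B2->T, B3->F, B6->S, B5->F; outcomes B1=T, B2=T, B3=F, B5=F, B6=S
the full pool covers 11 outcomes: B1=T, B1=F, B2=T, B2=F, B3=T, B3=F, B4=F, B5=F, B6=S, B6=E, B7=S
size 1 is not enough: best union over all size-1 subsets is 6/11
size 2 is not enough: best union over all size-2 subsets is 10/11
size 3: inputs {1, 8, 9} cover all 11 outcomes, and no lexicographically smaller subset of this size does

Answer: 3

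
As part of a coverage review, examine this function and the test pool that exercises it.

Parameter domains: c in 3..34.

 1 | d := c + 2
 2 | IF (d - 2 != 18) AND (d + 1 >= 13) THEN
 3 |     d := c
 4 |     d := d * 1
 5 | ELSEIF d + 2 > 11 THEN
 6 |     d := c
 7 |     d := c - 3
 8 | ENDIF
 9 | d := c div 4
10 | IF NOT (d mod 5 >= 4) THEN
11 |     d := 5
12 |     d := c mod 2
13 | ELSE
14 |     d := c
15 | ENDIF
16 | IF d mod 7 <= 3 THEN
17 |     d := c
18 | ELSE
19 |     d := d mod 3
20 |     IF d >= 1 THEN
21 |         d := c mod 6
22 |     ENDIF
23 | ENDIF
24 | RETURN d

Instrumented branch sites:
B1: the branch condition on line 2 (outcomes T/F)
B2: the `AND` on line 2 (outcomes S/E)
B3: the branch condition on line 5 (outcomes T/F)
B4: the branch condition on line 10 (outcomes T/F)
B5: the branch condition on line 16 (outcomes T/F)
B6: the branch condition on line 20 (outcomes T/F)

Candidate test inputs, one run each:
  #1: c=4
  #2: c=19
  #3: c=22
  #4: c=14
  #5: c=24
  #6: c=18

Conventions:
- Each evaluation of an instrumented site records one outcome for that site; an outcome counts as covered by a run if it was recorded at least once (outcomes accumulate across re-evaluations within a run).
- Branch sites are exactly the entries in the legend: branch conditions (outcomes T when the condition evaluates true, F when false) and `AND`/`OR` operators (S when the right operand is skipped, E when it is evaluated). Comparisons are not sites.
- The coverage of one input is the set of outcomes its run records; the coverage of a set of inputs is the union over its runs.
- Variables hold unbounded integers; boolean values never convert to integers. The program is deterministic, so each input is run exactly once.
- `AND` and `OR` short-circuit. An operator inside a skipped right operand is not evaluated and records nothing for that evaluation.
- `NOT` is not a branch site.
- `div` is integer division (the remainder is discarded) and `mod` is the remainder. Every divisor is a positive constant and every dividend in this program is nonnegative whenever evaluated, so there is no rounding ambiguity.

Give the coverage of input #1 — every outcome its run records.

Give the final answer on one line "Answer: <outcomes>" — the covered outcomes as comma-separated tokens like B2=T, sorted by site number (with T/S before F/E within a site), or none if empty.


Running input #1 (c=4), event by event:
  B2->E, B1->F, B3->F, B4->T, B5->T
distinct outcomes covered: B1=F, B2=E, B3=F, B4=T, B5=T
Answer: B1=F, B2=E, B3=F, B4=T, B5=T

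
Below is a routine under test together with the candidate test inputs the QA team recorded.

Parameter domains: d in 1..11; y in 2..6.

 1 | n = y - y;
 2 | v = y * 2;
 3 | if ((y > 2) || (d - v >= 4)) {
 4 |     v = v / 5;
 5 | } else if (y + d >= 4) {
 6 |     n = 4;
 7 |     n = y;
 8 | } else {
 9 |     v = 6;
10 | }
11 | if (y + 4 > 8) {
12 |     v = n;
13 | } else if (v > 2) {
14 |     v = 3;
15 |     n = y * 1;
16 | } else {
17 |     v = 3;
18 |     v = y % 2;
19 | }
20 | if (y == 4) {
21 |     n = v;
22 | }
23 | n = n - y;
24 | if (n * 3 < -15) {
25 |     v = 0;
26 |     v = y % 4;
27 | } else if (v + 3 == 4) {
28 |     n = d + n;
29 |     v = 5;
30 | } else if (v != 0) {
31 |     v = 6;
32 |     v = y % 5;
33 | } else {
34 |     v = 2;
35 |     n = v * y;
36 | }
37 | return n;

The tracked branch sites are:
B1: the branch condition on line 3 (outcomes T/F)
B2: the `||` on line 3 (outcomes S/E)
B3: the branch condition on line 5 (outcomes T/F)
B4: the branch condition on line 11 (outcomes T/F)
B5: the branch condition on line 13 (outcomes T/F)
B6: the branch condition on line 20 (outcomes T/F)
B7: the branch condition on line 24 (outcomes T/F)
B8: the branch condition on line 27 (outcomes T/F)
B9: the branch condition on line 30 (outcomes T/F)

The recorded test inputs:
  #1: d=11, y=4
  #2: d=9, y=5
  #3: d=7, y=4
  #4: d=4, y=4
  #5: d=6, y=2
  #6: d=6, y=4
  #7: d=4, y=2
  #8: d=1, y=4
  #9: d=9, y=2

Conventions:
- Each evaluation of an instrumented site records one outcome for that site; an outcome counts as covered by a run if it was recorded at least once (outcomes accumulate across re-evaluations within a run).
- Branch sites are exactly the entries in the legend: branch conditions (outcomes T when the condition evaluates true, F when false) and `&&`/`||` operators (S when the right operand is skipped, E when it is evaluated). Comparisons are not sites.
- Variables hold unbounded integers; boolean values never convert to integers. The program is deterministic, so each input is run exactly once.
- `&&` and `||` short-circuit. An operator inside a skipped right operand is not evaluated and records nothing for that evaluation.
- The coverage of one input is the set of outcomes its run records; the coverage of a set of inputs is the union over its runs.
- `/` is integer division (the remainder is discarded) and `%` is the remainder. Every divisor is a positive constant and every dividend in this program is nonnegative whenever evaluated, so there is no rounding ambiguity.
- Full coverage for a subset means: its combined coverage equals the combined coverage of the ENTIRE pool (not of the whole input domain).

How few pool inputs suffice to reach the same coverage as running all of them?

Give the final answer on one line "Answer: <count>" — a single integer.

run #1 (d=11, y=4) records B1=T, B2=S, B4=F, B5=F, B6=T, B7=F, B8=F, B9=F
run #2 (d=9, y=5) records B1=T, B2=S, B4=T, B6=F, B7=F, B8=F, B9=F
run #3 (d=7, y=4) records B1=T, B2=S, B4=F, B5=F, B6=T, B7=F, B8=F, B9=F
run #4 (d=4, y=4) records B1=T, B2=S, B4=F, B5=F, B6=T, B7=F, B8=F, B9=F
run #5 (d=6, y=2) records B1=F, B2=E, B3=T, B4=F, B5=T, B6=F, B7=F, B8=F, B9=T
run #6 (d=6, y=4) records B1=T, B2=S, B4=F, B5=F, B6=T, B7=F, B8=F, B9=F
run #7 (d=4, y=2) records B1=F, B2=E, B3=T, B4=F, B5=T, B6=F, B7=F, B8=F, B9=T
run #8 (d=1, y=4) records B1=T, B2=S, B4=F, B5=F, B6=T, B7=F, B8=F, B9=F
run #9 (d=9, y=2) records B1=T, B2=E, B4=F, B5=F, B6=F, B7=F, B8=F, B9=F
pool-wide coverage (15 outcomes): B1=T, B1=F, B2=S, B2=E, B3=T, B4=T, B4=F, B5=T, B5=F, B6=T, B6=F, B7=F, B8=F, B9=T, B9=F
checked all size-1 subsets: none covers 15 outcomes (max 9/15)
checked all size-2 subsets: none covers 15 outcomes (max 14/15)
the canonical winner is {1, 2, 5}: size 3, full 15-outcome coverage, earliest index list among size-3 covers

Answer: 3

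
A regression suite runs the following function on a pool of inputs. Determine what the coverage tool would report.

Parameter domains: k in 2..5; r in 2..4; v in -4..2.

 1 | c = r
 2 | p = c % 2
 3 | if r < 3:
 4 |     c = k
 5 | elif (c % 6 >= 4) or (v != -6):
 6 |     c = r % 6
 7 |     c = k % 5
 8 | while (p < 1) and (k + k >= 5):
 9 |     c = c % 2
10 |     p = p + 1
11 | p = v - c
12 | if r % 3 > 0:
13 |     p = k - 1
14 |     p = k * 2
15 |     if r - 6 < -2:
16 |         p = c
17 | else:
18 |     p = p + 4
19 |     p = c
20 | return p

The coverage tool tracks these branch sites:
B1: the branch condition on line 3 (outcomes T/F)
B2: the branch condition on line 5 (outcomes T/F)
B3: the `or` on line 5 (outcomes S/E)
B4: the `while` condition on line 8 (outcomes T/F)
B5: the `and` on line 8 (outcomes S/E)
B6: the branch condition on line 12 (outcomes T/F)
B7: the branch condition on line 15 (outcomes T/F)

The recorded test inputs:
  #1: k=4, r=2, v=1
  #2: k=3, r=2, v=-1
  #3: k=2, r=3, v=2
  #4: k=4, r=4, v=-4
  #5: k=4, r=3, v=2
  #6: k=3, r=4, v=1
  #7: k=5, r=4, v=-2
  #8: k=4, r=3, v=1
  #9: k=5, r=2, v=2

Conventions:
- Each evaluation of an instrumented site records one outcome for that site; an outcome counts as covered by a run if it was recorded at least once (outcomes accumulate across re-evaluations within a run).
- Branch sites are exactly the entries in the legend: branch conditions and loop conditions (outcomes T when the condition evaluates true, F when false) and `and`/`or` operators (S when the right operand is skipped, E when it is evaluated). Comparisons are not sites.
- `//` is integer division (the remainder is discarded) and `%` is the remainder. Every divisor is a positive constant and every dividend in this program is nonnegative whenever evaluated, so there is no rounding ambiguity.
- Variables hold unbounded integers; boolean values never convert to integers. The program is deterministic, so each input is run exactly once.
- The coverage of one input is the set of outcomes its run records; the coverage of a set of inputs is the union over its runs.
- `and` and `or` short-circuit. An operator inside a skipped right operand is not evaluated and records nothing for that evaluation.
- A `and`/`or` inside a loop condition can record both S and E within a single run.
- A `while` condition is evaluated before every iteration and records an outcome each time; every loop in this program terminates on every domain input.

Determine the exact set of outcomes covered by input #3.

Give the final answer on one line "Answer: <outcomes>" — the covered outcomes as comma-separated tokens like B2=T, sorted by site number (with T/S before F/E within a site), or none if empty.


Event log for input #3 (k=2, r=3, v=2):
  B1->F, B3->E, B2->T, B5->S, B4->F, B6->F
as a set, this run covers: B1=F, B2=T, B3=E, B4=F, B5=S, B6=F
Answer: B1=F, B2=T, B3=E, B4=F, B5=S, B6=F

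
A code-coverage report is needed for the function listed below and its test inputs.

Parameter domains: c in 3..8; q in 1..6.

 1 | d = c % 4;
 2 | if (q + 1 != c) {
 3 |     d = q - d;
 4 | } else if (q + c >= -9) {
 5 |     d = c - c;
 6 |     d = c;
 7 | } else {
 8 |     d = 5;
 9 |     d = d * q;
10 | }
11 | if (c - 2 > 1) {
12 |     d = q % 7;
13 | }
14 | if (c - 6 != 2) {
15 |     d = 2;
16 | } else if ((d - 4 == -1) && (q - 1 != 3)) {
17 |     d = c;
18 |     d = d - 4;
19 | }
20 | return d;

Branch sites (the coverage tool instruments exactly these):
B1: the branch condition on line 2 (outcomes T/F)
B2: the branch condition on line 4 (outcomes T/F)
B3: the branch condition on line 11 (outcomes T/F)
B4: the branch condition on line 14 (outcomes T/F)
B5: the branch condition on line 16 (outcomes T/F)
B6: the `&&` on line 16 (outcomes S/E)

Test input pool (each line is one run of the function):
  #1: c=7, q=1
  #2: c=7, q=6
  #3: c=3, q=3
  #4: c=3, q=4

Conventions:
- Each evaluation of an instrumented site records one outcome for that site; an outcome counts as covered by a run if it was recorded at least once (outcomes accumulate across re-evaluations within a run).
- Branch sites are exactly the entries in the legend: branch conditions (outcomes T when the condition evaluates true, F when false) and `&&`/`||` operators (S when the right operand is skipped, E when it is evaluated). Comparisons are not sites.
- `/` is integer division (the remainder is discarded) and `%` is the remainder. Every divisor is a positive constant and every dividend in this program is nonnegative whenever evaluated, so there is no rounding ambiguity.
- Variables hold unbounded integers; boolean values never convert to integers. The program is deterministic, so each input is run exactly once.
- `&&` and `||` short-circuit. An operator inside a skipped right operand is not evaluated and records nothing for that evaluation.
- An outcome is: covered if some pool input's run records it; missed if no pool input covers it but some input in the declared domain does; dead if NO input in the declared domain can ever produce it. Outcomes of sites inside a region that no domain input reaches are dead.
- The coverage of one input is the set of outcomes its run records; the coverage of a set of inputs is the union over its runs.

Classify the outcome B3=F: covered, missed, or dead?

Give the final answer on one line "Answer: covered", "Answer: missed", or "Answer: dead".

B3=F is recorded by pool input(s) 3, 4 -> covered

Answer: covered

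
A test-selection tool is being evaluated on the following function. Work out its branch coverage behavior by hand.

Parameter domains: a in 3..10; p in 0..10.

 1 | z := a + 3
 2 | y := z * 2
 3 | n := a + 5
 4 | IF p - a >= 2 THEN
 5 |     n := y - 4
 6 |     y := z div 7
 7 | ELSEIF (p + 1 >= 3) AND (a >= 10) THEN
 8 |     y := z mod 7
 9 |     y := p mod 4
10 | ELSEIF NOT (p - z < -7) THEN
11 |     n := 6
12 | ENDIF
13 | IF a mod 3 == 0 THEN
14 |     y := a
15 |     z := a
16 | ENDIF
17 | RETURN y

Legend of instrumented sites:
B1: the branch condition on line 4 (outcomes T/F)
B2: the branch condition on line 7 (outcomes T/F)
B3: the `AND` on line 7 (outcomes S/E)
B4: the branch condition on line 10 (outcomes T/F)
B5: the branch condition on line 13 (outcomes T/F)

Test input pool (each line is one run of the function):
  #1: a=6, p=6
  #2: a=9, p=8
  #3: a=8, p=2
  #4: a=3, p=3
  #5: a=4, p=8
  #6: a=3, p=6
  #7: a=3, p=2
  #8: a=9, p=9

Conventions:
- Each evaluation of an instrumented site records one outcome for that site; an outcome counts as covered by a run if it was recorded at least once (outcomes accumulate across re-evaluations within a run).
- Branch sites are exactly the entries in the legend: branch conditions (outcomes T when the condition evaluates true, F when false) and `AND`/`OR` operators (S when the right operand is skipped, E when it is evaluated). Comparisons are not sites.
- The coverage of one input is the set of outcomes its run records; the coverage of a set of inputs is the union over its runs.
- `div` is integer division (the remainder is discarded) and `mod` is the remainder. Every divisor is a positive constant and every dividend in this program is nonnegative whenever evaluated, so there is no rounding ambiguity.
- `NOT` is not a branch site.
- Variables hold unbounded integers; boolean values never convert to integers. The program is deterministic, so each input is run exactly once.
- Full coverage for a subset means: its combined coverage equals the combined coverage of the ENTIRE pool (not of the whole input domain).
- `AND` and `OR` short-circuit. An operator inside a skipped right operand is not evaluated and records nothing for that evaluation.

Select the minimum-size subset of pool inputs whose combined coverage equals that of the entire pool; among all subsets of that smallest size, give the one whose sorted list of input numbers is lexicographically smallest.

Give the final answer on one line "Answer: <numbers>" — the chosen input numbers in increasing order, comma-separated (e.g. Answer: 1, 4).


input #1 (a=6, p=6): events B1->F, B3->E, B2->F, B4->T, B5->T; covers B1=F, B2=F, B3=E, B4=T, B5=T
input #2 (a=9, p=8): events B1->F, B3->E, B2->F, B4->T, B5->T; covers B1=F, B2=F, B3=E, B4=T, B5=T
input #3 (a=8, p=2): events B1->F, B3->E, B2->F, B4->F, B5->F; covers B1=F, B2=F, B3=E, B4=F, B5=F
input #4 (a=3, p=3): events B1->F, B3->E, B2->F, B4->T, B5->T; covers B1=F, B2=F, B3=E, B4=T, B5=T
input #5 (a=4, p=8): events B1->T, B5->F; covers B1=T, B5=F
input #6 (a=3, p=6): events B1->T, B5->T; covers B1=T, B5=T
input #7 (a=3, p=2): events B1->F, B3->E, B2->F, B4->T, B5->T; covers B1=F, B2=F, B3=E, B4=T, B5=T
input #8 (a=9, p=9): events B1->F, B3->E, B2->F, B4->T, B5->T; covers B1=F, B2=F, B3=E, B4=T, B5=T
together the pool reaches 8 outcomes: B1=T, B1=F, B2=F, B3=E, B4=T, B4=F, B5=T, B5=F
checked all size-1 subsets: none covers 8 outcomes (max 5/8)
checked all size-2 subsets: none covers 8 outcomes (max 7/8)
inputs {1, 3, 5} (size 3) cover everything; no size-3 subset with a lexicographically smaller index list covers all 8
Answer: 1, 3, 5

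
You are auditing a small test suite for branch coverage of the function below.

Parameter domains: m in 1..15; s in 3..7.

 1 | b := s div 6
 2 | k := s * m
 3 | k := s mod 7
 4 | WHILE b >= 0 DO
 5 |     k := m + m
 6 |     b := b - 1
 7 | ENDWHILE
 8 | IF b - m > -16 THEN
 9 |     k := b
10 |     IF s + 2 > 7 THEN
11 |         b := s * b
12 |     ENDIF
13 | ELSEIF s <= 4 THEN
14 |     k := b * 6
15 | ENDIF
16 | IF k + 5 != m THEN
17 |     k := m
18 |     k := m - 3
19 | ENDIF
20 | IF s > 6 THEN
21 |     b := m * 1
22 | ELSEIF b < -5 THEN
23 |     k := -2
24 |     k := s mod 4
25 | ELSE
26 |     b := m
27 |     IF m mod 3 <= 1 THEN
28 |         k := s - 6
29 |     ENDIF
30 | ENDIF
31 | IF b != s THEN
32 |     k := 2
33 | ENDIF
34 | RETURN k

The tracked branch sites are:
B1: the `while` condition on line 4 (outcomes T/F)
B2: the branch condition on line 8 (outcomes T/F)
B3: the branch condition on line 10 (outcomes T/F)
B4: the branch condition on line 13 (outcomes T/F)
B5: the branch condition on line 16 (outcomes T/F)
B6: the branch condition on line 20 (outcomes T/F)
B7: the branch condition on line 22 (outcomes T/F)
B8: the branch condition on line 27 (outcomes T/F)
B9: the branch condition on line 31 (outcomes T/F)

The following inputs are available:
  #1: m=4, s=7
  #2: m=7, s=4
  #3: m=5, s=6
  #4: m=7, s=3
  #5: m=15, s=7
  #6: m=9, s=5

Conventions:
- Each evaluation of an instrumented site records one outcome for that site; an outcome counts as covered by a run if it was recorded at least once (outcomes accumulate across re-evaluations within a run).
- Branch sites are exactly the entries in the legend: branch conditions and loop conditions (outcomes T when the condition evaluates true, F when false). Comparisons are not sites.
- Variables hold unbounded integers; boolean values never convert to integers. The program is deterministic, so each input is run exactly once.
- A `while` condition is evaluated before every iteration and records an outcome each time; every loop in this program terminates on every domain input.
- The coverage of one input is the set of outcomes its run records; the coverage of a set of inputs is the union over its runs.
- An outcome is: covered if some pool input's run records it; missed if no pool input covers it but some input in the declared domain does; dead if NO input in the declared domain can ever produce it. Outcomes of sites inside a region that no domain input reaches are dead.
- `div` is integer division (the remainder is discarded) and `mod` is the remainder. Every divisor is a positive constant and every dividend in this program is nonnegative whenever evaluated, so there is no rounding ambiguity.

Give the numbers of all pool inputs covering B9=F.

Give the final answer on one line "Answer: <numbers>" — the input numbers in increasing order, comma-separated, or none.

input #1 (m=4, s=7): does not record B9=F
input #2 (m=7, s=4): does not record B9=F
input #3 (m=5, s=6): does not record B9=F
input #4 (m=7, s=3): does not record B9=F
input #5 (m=15, s=7): does not record B9=F
input #6 (m=9, s=5): does not record B9=F

Answer: none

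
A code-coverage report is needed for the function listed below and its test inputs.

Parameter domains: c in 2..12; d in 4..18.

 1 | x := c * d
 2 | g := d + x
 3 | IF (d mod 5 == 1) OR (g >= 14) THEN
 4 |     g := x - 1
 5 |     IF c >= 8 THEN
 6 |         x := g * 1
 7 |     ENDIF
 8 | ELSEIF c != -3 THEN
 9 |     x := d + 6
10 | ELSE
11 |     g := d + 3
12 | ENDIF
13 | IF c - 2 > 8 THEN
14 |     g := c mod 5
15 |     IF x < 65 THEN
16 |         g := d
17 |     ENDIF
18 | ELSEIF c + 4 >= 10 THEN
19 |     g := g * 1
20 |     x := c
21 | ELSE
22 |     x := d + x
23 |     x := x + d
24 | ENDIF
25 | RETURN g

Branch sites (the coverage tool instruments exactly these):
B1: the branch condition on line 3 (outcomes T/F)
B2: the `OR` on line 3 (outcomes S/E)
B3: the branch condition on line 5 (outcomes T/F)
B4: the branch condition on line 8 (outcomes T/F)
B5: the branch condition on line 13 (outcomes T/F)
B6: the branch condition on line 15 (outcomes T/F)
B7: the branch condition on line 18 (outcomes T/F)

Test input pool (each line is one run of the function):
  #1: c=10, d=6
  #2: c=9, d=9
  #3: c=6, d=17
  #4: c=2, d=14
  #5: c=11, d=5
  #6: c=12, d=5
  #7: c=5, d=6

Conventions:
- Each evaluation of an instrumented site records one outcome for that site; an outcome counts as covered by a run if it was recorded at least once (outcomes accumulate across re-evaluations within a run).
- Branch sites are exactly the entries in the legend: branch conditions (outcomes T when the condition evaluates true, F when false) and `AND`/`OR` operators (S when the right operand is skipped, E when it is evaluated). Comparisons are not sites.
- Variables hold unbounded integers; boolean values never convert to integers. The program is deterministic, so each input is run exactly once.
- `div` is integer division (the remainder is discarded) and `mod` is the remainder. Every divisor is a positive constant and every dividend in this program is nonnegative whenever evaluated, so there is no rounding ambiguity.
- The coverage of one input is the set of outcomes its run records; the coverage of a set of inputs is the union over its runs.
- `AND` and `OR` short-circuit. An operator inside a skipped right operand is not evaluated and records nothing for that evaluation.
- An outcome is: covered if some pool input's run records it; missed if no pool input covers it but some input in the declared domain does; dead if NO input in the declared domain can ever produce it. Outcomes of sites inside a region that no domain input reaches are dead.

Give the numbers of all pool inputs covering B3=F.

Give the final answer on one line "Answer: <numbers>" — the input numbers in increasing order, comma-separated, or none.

input #1 (c=10, d=6): does not produce B3=F
input #2 (c=9, d=9): does not produce B3=F
input #3 (c=6, d=17): produces B3=F
input #4 (c=2, d=14): produces B3=F
input #5 (c=11, d=5): does not produce B3=F
input #6 (c=12, d=5): does not produce B3=F
input #7 (c=5, d=6): produces B3=F

Answer: 3, 4, 7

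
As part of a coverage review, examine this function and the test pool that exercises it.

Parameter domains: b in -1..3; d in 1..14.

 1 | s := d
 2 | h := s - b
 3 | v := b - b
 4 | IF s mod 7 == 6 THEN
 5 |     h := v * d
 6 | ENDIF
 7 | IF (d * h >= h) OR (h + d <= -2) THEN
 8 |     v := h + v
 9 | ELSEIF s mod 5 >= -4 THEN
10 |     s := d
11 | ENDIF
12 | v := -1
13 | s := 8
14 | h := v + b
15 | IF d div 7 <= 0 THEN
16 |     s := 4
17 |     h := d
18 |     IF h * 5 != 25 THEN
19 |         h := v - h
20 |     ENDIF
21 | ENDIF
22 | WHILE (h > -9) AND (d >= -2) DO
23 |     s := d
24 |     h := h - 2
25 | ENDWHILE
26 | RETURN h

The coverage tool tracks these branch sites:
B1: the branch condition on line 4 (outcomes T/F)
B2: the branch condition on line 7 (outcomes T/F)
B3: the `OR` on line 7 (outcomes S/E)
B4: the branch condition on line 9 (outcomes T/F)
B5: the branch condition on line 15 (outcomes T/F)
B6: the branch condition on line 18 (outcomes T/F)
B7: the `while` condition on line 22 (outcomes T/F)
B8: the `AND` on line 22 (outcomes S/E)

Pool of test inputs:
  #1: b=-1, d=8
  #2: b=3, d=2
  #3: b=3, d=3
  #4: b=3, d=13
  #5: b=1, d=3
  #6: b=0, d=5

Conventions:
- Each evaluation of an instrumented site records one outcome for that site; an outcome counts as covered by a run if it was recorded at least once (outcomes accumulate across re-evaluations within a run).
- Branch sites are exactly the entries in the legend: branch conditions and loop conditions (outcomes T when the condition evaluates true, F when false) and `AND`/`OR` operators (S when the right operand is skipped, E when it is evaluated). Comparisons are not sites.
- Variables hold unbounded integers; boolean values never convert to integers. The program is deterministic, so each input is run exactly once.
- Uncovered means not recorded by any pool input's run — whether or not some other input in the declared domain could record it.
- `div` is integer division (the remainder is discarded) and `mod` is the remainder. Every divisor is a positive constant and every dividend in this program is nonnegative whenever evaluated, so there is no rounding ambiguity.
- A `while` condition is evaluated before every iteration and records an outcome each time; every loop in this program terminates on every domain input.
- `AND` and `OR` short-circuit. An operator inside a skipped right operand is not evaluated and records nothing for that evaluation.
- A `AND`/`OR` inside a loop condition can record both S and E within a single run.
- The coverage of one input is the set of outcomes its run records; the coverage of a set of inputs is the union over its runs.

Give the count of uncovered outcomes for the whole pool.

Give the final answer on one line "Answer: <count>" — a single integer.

test 1 (b=-1, d=8) hits B1=F, B2=T, B3=S, B5=F, B7=T, B7=F, B8=S, B8=E
test 2 (b=3, d=2) hits B1=F, B2=F, B3=E, B4=T, B5=T, B6=T, B7=T, B7=F, B8=S, B8=E
test 3 (b=3, d=3) hits B1=F, B2=T, B3=S, B5=T, B6=T, B7=T, B7=F, B8=S, B8=E
test 4 (b=3, d=13) hits B1=T, B2=T, B3=S, B5=F, B7=T, B7=F, B8=S, B8=E
test 5 (b=1, d=3) hits B1=F, B2=T, B3=S, B5=T, B6=T, B7=T, B7=F, B8=S, B8=E
test 6 (b=0, d=5) hits B1=F, B2=T, B3=S, B5=T, B6=F, B7=T, B7=F, B8=S, B8=E
union over the pool: B1=T, B1=F, B2=T, B2=F, B3=S, B3=E, B4=T, B5=T, B5=F, B6=T, B6=F, B7=T, B7=F, B8=S, B8=E
uncovered (1 of 16): B4=F

Answer: 1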